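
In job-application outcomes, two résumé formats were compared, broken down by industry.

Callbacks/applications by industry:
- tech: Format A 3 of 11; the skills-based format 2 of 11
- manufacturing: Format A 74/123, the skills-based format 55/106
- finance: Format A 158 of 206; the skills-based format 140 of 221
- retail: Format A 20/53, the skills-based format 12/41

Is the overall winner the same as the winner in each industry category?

Yes

Tech: Format A 3/11 = 27.3%, the skills-based format 2/11 = 18.2% → Format A
Manufacturing: Format A 74/123 = 60.2%, the skills-based format 55/106 = 51.9% → Format A
Finance: Format A 158/206 = 76.7%, the skills-based format 140/221 = 63.3% → Format A
Retail: Format A 20/53 = 37.7%, the skills-based format 12/41 = 29.3% → Format A
Overall: Format A 255/393 = 64.9%, the skills-based format 209/379 = 55.1% → Format A
Format A wins overall and in every industry group — no reversal.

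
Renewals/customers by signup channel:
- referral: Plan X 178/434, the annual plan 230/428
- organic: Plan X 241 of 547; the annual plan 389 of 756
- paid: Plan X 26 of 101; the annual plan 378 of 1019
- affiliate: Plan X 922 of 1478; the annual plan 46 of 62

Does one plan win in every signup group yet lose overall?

Referral: Plan X 178/434 = 41.0%, the annual plan 230/428 = 53.7% → the annual plan
Organic: Plan X 241/547 = 44.1%, the annual plan 389/756 = 51.5% → the annual plan
Paid: Plan X 26/101 = 25.7%, the annual plan 378/1019 = 37.1% → the annual plan
Affiliate: Plan X 922/1478 = 62.4%, the annual plan 46/62 = 74.2% → the annual plan
Overall: Plan X 1367/2560 = 53.4%, the annual plan 1043/2265 = 46.0% → Plan X
The annual plan wins each signup group but Plan X wins overall — the comparison reverses. The annual plan's customers skew toward paid, which has a lower base rate.

Yes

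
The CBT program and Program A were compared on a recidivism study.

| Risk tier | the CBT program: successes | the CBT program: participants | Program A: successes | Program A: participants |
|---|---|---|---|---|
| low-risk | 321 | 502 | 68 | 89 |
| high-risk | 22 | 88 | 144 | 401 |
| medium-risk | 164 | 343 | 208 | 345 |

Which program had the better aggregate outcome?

the CBT program

Low-risk: the CBT program 321/502 = 63.9%, Program A 68/89 = 76.4% → Program A
High-risk: the CBT program 22/88 = 25.0%, Program A 144/401 = 35.9% → Program A
Medium-risk: the CBT program 164/343 = 47.8%, Program A 208/345 = 60.3% → Program A
Overall: the CBT program 507/933 = 54.3%, Program A 420/835 = 50.3% → the CBT program
(Program A wins every risk group but the CBT program wins overall — Program A's participants skew toward the low-rate high-risk group.)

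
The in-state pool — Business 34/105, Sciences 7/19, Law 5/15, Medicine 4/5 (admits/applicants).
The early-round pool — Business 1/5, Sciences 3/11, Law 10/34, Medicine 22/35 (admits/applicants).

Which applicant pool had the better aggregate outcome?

the early-round pool

Business: the in-state pool 34/105 = 32.4%, the early-round pool 1/5 = 20.0% → the in-state pool
Sciences: the in-state pool 7/19 = 36.8%, the early-round pool 3/11 = 27.3% → the in-state pool
Law: the in-state pool 5/15 = 33.3%, the early-round pool 10/34 = 29.4% → the in-state pool
Medicine: the in-state pool 4/5 = 80.0%, the early-round pool 22/35 = 62.9% → the in-state pool
Overall: the in-state pool 50/144 = 34.7%, the early-round pool 36/85 = 42.4% → the early-round pool
(The in-state pool wins every department group but the early-round pool wins overall — the in-state pool's applicants skew toward the low-rate Business group.)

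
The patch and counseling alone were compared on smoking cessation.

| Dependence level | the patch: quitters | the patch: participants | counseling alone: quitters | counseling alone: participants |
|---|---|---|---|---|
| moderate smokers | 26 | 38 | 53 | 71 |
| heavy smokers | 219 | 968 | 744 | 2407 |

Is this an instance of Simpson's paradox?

Moderate smokers: the patch 26/38 = 68.4%, counseling alone 53/71 = 74.6% → counseling alone
Heavy smokers: the patch 219/968 = 22.6%, counseling alone 744/2407 = 30.9% → counseling alone
Overall: the patch 245/1006 = 24.4%, counseling alone 797/2478 = 32.2% → counseling alone
Counseling alone wins overall and in every dependence group — no reversal.

No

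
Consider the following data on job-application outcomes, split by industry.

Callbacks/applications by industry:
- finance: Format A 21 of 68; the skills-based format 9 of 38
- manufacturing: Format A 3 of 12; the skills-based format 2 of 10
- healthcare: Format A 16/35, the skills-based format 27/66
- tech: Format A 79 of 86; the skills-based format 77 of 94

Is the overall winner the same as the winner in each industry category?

Yes

Finance: Format A 21/68 = 30.9%, the skills-based format 9/38 = 23.7% → Format A
Manufacturing: Format A 3/12 = 25.0%, the skills-based format 2/10 = 20.0% → Format A
Healthcare: Format A 16/35 = 45.7%, the skills-based format 27/66 = 40.9% → Format A
Tech: Format A 79/86 = 91.9%, the skills-based format 77/94 = 81.9% → Format A
Overall: Format A 119/201 = 59.2%, the skills-based format 115/208 = 55.3% → Format A
Format A wins overall and in every industry group — no reversal.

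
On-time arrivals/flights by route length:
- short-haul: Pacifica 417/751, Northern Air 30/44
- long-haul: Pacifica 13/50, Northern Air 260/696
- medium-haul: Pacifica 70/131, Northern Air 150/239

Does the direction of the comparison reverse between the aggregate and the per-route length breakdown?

Yes

Short-haul: Pacifica 417/751 = 55.5%, Northern Air 30/44 = 68.2% → Northern Air
Long-haul: Pacifica 13/50 = 26.0%, Northern Air 260/696 = 37.4% → Northern Air
Medium-haul: Pacifica 70/131 = 53.4%, Northern Air 150/239 = 62.8% → Northern Air
Overall: Pacifica 500/932 = 53.6%, Northern Air 440/979 = 44.9% → Pacifica
Northern Air wins each route group but Pacifica wins overall — the comparison reverses. Northern Air's flights skew toward long-haul, which has a lower base rate.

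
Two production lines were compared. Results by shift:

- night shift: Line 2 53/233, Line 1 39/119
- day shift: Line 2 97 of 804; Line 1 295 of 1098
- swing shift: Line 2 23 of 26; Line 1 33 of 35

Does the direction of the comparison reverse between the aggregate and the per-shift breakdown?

Night shift: Line 2 53/233 = 22.7%, Line 1 39/119 = 32.8% → Line 1
Day shift: Line 2 97/804 = 12.1%, Line 1 295/1098 = 26.9% → Line 1
Swing shift: Line 2 23/26 = 88.5%, Line 1 33/35 = 94.3% → Line 1
Overall: Line 2 173/1063 = 16.3%, Line 1 367/1252 = 29.3% → Line 1
Line 1 wins overall and in every shift group — no reversal.

No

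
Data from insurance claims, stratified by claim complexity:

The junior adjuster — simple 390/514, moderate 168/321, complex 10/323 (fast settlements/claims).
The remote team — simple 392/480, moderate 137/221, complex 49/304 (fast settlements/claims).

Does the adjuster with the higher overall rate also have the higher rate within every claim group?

Yes

Simple: the junior adjuster 390/514 = 75.9%, the remote team 392/480 = 81.7% → the remote team
Moderate: the junior adjuster 168/321 = 52.3%, the remote team 137/221 = 62.0% → the remote team
Complex: the junior adjuster 10/323 = 3.1%, the remote team 49/304 = 16.1% → the remote team
Overall: the junior adjuster 568/1158 = 49.1%, the remote team 578/1005 = 57.5% → the remote team
The remote team wins overall and in every claim group — no reversal.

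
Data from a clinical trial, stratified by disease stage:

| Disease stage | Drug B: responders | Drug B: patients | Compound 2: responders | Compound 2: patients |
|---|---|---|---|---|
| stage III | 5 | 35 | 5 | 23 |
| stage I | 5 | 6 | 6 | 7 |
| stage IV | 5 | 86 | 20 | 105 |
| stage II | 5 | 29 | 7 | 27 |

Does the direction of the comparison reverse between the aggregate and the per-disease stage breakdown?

Stage III: Drug B 5/35 = 14.3%, Compound 2 5/23 = 21.7% → Compound 2
Stage I: Drug B 5/6 = 83.3%, Compound 2 6/7 = 85.7% → Compound 2
Stage IV: Drug B 5/86 = 5.8%, Compound 2 20/105 = 19.0% → Compound 2
Stage II: Drug B 5/29 = 17.2%, Compound 2 7/27 = 25.9% → Compound 2
Overall: Drug B 20/156 = 12.8%, Compound 2 38/162 = 23.5% → Compound 2
Compound 2 wins overall and in every disease group — no reversal.

No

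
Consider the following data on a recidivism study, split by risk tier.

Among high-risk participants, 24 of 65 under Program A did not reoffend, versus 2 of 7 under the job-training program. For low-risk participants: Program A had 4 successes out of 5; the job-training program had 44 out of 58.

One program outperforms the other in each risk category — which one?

High-risk: Program A 24/65 = 36.9%, the job-training program 2/7 = 28.6% → Program A
Low-risk: Program A 4/5 = 80.0%, the job-training program 44/58 = 75.9% → Program A
Program A has the higher rate in both groups.

Program A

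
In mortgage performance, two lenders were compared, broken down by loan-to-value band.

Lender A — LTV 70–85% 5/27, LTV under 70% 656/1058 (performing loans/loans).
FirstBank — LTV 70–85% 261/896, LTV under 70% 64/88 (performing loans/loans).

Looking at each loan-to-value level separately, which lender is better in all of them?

FirstBank

LTV 70–85%: Lender A 5/27 = 18.5%, FirstBank 261/896 = 29.1% → FirstBank
LTV under 70%: Lender A 656/1058 = 62.0%, FirstBank 64/88 = 72.7% → FirstBank
FirstBank has the higher rate in both groups.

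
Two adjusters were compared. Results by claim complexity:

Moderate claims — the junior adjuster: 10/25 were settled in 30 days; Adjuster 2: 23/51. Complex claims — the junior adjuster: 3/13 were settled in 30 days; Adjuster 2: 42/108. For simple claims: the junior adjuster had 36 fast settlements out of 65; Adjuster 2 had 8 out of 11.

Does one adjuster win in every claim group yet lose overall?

Yes

Moderate: the junior adjuster 10/25 = 40.0%, Adjuster 2 23/51 = 45.1% → Adjuster 2
Complex: the junior adjuster 3/13 = 23.1%, Adjuster 2 42/108 = 38.9% → Adjuster 2
Simple: the junior adjuster 36/65 = 55.4%, Adjuster 2 8/11 = 72.7% → Adjuster 2
Overall: the junior adjuster 49/103 = 47.6%, Adjuster 2 73/170 = 42.9% → the junior adjuster
Adjuster 2 wins each claim group but the junior adjuster wins overall — the comparison reverses. Adjuster 2's claims skew toward complex, which has a lower base rate.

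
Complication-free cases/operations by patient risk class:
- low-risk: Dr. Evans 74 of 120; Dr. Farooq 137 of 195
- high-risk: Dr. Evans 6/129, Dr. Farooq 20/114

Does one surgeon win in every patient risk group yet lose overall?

No

Low-risk: Dr. Evans 74/120 = 61.7%, Dr. Farooq 137/195 = 70.3% → Dr. Farooq
High-risk: Dr. Evans 6/129 = 4.7%, Dr. Farooq 20/114 = 17.5% → Dr. Farooq
Overall: Dr. Evans 80/249 = 32.1%, Dr. Farooq 157/309 = 50.8% → Dr. Farooq
Dr. Farooq wins overall and in every patient risk group — no reversal.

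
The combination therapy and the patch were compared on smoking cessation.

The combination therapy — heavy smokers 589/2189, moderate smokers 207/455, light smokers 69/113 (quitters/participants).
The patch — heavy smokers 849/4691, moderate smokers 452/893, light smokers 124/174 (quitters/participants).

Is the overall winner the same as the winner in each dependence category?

Heavy smokers: the combination therapy 589/2189 = 26.9%, the patch 849/4691 = 18.1% → the combination therapy
Moderate smokers: the combination therapy 207/455 = 45.5%, the patch 452/893 = 50.6% → the patch
Light smokers: the combination therapy 69/113 = 61.1%, the patch 124/174 = 71.3% → the patch
Overall: the combination therapy 865/2757 = 31.4%, the patch 1425/5758 = 24.7% → the combination therapy
Neither sweeps: the combination therapy wins 1 of 3 groups, the patch wins 2. The combination therapy wins overall but not every group — no Simpson reversal.

No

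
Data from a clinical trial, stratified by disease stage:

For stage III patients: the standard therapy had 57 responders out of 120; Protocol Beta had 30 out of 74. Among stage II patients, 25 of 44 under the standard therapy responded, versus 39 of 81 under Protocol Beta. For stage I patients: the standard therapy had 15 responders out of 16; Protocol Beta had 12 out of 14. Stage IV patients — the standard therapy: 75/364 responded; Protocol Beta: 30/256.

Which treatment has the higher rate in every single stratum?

the standard therapy

Stage III: the standard therapy 57/120 = 47.5%, Protocol Beta 30/74 = 40.5% → the standard therapy
Stage II: the standard therapy 25/44 = 56.8%, Protocol Beta 39/81 = 48.1% → the standard therapy
Stage I: the standard therapy 15/16 = 93.8%, Protocol Beta 12/14 = 85.7% → the standard therapy
Stage IV: the standard therapy 75/364 = 20.6%, Protocol Beta 30/256 = 11.7% → the standard therapy
The standard therapy has the higher rate in all 4 groups.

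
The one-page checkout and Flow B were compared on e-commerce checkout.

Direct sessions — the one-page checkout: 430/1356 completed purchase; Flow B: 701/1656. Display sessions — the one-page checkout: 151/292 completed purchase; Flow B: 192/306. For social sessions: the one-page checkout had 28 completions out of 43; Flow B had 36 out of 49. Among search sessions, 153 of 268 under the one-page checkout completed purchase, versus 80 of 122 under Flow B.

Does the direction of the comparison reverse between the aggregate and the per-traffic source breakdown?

No

Direct: the one-page checkout 430/1356 = 31.7%, Flow B 701/1656 = 42.3% → Flow B
Display: the one-page checkout 151/292 = 51.7%, Flow B 192/306 = 62.7% → Flow B
Social: the one-page checkout 28/43 = 65.1%, Flow B 36/49 = 73.5% → Flow B
Search: the one-page checkout 153/268 = 57.1%, Flow B 80/122 = 65.6% → Flow B
Overall: the one-page checkout 762/1959 = 38.9%, Flow B 1009/2133 = 47.3% → Flow B
Flow B wins overall and in every traffic group — no reversal.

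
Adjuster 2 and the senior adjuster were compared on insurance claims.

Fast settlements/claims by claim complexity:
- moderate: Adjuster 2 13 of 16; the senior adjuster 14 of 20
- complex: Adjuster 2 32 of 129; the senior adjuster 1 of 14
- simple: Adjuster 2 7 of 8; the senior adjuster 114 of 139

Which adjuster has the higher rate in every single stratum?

Moderate: Adjuster 2 13/16 = 81.2%, the senior adjuster 14/20 = 70.0% → Adjuster 2
Complex: Adjuster 2 32/129 = 24.8%, the senior adjuster 1/14 = 7.1% → Adjuster 2
Simple: Adjuster 2 7/8 = 87.5%, the senior adjuster 114/139 = 82.0% → Adjuster 2
Adjuster 2 has the higher rate in all 3 groups.

Adjuster 2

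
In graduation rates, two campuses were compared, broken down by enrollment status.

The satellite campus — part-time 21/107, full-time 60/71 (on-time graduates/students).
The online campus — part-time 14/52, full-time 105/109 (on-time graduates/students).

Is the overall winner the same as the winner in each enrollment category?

Part-time: the satellite campus 21/107 = 19.6%, the online campus 14/52 = 26.9% → the online campus
Full-time: the satellite campus 60/71 = 84.5%, the online campus 105/109 = 96.3% → the online campus
Overall: the satellite campus 81/178 = 45.5%, the online campus 119/161 = 73.9% → the online campus
The online campus wins overall and in every enrollment group — no reversal.

Yes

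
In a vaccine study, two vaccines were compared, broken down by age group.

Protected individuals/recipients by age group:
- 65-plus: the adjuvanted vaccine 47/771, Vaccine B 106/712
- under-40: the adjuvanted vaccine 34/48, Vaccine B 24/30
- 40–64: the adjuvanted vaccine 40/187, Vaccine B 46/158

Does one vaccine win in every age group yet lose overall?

65-plus: the adjuvanted vaccine 47/771 = 6.1%, Vaccine B 106/712 = 14.9% → Vaccine B
Under-40: the adjuvanted vaccine 34/48 = 70.8%, Vaccine B 24/30 = 80.0% → Vaccine B
40–64: the adjuvanted vaccine 40/187 = 21.4%, Vaccine B 46/158 = 29.1% → Vaccine B
Overall: the adjuvanted vaccine 121/1006 = 12.0%, Vaccine B 176/900 = 19.6% → Vaccine B
Vaccine B wins overall and in every age group — no reversal.

No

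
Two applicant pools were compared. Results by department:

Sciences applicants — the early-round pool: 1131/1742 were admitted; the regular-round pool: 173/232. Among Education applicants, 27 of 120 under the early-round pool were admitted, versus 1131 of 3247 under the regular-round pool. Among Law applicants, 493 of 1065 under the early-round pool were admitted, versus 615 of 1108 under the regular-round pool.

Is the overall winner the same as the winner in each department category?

Sciences: the early-round pool 1131/1742 = 64.9%, the regular-round pool 173/232 = 74.6% → the regular-round pool
Education: the early-round pool 27/120 = 22.5%, the regular-round pool 1131/3247 = 34.8% → the regular-round pool
Law: the early-round pool 493/1065 = 46.3%, the regular-round pool 615/1108 = 55.5% → the regular-round pool
Overall: the early-round pool 1651/2927 = 56.4%, the regular-round pool 1919/4587 = 41.8% → the early-round pool
The regular-round pool wins each department group but the early-round pool wins overall — the comparison reverses. The regular-round pool's applicants skew toward Education, which has a lower base rate.

No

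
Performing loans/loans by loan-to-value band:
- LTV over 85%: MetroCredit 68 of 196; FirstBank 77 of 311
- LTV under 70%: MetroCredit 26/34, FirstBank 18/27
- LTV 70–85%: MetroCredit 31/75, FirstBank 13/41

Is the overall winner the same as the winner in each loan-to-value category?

Yes

LTV over 85%: MetroCredit 68/196 = 34.7%, FirstBank 77/311 = 24.8% → MetroCredit
LTV under 70%: MetroCredit 26/34 = 76.5%, FirstBank 18/27 = 66.7% → MetroCredit
LTV 70–85%: MetroCredit 31/75 = 41.3%, FirstBank 13/41 = 31.7% → MetroCredit
Overall: MetroCredit 125/305 = 41.0%, FirstBank 108/379 = 28.5% → MetroCredit
MetroCredit wins overall and in every loan-to-value group — no reversal.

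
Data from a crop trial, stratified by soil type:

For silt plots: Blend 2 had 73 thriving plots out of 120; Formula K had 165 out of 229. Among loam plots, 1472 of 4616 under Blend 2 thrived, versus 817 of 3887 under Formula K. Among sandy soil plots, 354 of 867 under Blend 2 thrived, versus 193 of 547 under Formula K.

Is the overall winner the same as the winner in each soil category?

Silt: Blend 2 73/120 = 60.8%, Formula K 165/229 = 72.1% → Formula K
Loam: Blend 2 1472/4616 = 31.9%, Formula K 817/3887 = 21.0% → Blend 2
Sandy soil: Blend 2 354/867 = 40.8%, Formula K 193/547 = 35.3% → Blend 2
Overall: Blend 2 1899/5603 = 33.9%, Formula K 1175/4663 = 25.2% → Blend 2
Neither sweeps: Blend 2 wins 2 of 3 groups, Formula K wins 1. Blend 2 wins overall but not every group — no Simpson reversal.

No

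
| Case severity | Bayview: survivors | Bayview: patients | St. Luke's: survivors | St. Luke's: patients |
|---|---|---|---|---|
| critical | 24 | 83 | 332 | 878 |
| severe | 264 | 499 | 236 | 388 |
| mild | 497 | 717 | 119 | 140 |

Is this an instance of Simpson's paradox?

Yes

Critical: Bayview 24/83 = 28.9%, St. Luke's 332/878 = 37.8% → St. Luke's
Severe: Bayview 264/499 = 52.9%, St. Luke's 236/388 = 60.8% → St. Luke's
Mild: Bayview 497/717 = 69.3%, St. Luke's 119/140 = 85.0% → St. Luke's
Overall: Bayview 785/1299 = 60.4%, St. Luke's 687/1406 = 48.9% → Bayview
St. Luke's wins each case group but Bayview wins overall — the comparison reverses. St. Luke's's patients skew toward critical, which has a lower base rate.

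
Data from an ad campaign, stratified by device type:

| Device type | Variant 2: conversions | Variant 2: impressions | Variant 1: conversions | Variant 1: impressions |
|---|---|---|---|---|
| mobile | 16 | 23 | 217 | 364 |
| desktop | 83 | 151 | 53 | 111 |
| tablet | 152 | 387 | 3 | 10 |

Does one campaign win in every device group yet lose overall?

Mobile: Variant 2 16/23 = 69.6%, Variant 1 217/364 = 59.6% → Variant 2
Desktop: Variant 2 83/151 = 55.0%, Variant 1 53/111 = 47.7% → Variant 2
Tablet: Variant 2 152/387 = 39.3%, Variant 1 3/10 = 30.0% → Variant 2
Overall: Variant 2 251/561 = 44.7%, Variant 1 273/485 = 56.3% → Variant 1
Variant 2 wins each device group but Variant 1 wins overall — the comparison reverses. Variant 2's impressions skew toward tablet, which has a lower base rate.

Yes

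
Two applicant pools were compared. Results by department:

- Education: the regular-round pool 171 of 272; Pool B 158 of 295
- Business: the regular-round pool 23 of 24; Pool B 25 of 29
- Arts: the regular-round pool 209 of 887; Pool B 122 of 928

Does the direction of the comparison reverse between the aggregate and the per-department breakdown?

No

Education: the regular-round pool 171/272 = 62.9%, Pool B 158/295 = 53.6% → the regular-round pool
Business: the regular-round pool 23/24 = 95.8%, Pool B 25/29 = 86.2% → the regular-round pool
Arts: the regular-round pool 209/887 = 23.6%, Pool B 122/928 = 13.1% → the regular-round pool
Overall: the regular-round pool 403/1183 = 34.1%, Pool B 305/1252 = 24.4% → the regular-round pool
The regular-round pool wins overall and in every department group — no reversal.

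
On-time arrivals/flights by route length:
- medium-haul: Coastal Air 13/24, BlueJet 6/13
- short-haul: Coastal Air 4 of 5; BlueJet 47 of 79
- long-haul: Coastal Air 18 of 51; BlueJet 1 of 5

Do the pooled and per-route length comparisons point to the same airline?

No

Medium-haul: Coastal Air 13/24 = 54.2%, BlueJet 6/13 = 46.2% → Coastal Air
Short-haul: Coastal Air 4/5 = 80.0%, BlueJet 47/79 = 59.5% → Coastal Air
Long-haul: Coastal Air 18/51 = 35.3%, BlueJet 1/5 = 20.0% → Coastal Air
Overall: Coastal Air 35/80 = 43.8%, BlueJet 54/97 = 55.7% → BlueJet
Coastal Air wins each route group but BlueJet wins overall — the comparison reverses. Coastal Air's flights skew toward long-haul, which has a lower base rate.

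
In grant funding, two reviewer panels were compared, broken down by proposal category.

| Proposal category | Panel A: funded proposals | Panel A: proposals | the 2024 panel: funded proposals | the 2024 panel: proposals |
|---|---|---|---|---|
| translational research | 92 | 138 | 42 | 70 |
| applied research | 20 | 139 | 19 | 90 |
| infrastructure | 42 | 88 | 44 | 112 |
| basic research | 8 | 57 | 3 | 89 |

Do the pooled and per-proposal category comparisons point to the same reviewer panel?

No

Translational research: Panel A 92/138 = 66.7%, the 2024 panel 42/70 = 60.0% → Panel A
Applied research: Panel A 20/139 = 14.4%, the 2024 panel 19/90 = 21.1% → the 2024 panel
Infrastructure: Panel A 42/88 = 47.7%, the 2024 panel 44/112 = 39.3% → Panel A
Basic research: Panel A 8/57 = 14.0%, the 2024 panel 3/89 = 3.4% → Panel A
Overall: Panel A 162/422 = 38.4%, the 2024 panel 108/361 = 29.9% → Panel A
Neither sweeps: Panel A wins 3 of 4 groups, the 2024 panel wins 1. Panel A wins overall but not every group — no Simpson reversal.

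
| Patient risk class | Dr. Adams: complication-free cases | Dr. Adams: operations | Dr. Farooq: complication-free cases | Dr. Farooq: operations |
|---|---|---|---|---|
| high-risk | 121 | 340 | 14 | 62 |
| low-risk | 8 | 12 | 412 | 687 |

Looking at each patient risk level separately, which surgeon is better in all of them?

Dr. Adams

High-risk: Dr. Adams 121/340 = 35.6%, Dr. Farooq 14/62 = 22.6% → Dr. Adams
Low-risk: Dr. Adams 8/12 = 66.7%, Dr. Farooq 412/687 = 60.0% → Dr. Adams
Dr. Adams has the higher rate in both groups.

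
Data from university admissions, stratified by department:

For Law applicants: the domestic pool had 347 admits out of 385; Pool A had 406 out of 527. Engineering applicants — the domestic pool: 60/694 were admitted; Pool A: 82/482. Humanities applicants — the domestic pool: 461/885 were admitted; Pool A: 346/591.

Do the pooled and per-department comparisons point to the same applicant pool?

Law: the domestic pool 347/385 = 90.1%, Pool A 406/527 = 77.0% → the domestic pool
Engineering: the domestic pool 60/694 = 8.6%, Pool A 82/482 = 17.0% → Pool A
Humanities: the domestic pool 461/885 = 52.1%, Pool A 346/591 = 58.5% → Pool A
Overall: the domestic pool 868/1964 = 44.2%, Pool A 834/1600 = 52.1% → Pool A
Neither sweeps: the domestic pool wins 1 of 3 groups, Pool A wins 2. Pool A wins overall but not every group — no Simpson reversal.

No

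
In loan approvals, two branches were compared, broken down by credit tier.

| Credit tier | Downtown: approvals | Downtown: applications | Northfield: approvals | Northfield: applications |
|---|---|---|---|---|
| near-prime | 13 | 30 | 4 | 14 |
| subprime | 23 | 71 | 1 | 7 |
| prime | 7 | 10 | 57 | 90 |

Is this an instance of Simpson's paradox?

Near-prime: Downtown 13/30 = 43.3%, Northfield 4/14 = 28.6% → Downtown
Subprime: Downtown 23/71 = 32.4%, Northfield 1/7 = 14.3% → Downtown
Prime: Downtown 7/10 = 70.0%, Northfield 57/90 = 63.3% → Downtown
Overall: Downtown 43/111 = 38.7%, Northfield 62/111 = 55.9% → Northfield
Downtown wins each credit group but Northfield wins overall — the comparison reverses. Downtown's applications skew toward subprime, which has a lower base rate.

Yes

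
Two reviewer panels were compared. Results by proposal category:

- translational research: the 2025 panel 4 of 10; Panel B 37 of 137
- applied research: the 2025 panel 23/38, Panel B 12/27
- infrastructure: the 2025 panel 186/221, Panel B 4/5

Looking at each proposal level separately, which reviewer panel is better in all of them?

Translational research: the 2025 panel 4/10 = 40.0%, Panel B 37/137 = 27.0% → the 2025 panel
Applied research: the 2025 panel 23/38 = 60.5%, Panel B 12/27 = 44.4% → the 2025 panel
Infrastructure: the 2025 panel 186/221 = 84.2%, Panel B 4/5 = 80.0% → the 2025 panel
The 2025 panel has the higher rate in all 3 groups.

the 2025 panel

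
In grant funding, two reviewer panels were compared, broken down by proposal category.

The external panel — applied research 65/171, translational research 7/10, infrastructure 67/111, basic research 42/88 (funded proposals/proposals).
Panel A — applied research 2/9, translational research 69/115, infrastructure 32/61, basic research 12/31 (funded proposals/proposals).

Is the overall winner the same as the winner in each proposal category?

No

Applied research: the external panel 65/171 = 38.0%, Panel A 2/9 = 22.2% → the external panel
Translational research: the external panel 7/10 = 70.0%, Panel A 69/115 = 60.0% → the external panel
Infrastructure: the external panel 67/111 = 60.4%, Panel A 32/61 = 52.5% → the external panel
Basic research: the external panel 42/88 = 47.7%, Panel A 12/31 = 38.7% → the external panel
Overall: the external panel 181/380 = 47.6%, Panel A 115/216 = 53.2% → Panel A
The external panel wins each proposal group but Panel A wins overall — the comparison reverses. The external panel's proposals skew toward applied research, which has a lower base rate.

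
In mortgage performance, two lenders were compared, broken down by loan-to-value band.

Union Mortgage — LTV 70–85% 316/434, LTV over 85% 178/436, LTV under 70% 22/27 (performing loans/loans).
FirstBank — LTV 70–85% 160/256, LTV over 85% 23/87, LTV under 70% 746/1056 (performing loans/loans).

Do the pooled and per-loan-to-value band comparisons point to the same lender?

No

LTV 70–85%: Union Mortgage 316/434 = 72.8%, FirstBank 160/256 = 62.5% → Union Mortgage
LTV over 85%: Union Mortgage 178/436 = 40.8%, FirstBank 23/87 = 26.4% → Union Mortgage
LTV under 70%: Union Mortgage 22/27 = 81.5%, FirstBank 746/1056 = 70.6% → Union Mortgage
Overall: Union Mortgage 516/897 = 57.5%, FirstBank 929/1399 = 66.4% → FirstBank
Union Mortgage wins each loan-to-value group but FirstBank wins overall — the comparison reverses. Union Mortgage's loans skew toward LTV over 85%, which has a lower base rate.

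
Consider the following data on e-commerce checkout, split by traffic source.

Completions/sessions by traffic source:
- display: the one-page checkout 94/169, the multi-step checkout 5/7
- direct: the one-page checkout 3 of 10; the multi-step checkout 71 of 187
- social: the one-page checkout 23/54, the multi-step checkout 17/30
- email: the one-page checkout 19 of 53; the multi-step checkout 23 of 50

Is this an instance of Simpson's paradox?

Yes

Display: the one-page checkout 94/169 = 55.6%, the multi-step checkout 5/7 = 71.4% → the multi-step checkout
Direct: the one-page checkout 3/10 = 30.0%, the multi-step checkout 71/187 = 38.0% → the multi-step checkout
Social: the one-page checkout 23/54 = 42.6%, the multi-step checkout 17/30 = 56.7% → the multi-step checkout
Email: the one-page checkout 19/53 = 35.8%, the multi-step checkout 23/50 = 46.0% → the multi-step checkout
Overall: the one-page checkout 139/286 = 48.6%, the multi-step checkout 116/274 = 42.3% → the one-page checkout
The multi-step checkout wins each traffic group but the one-page checkout wins overall — the comparison reverses. The multi-step checkout's sessions skew toward direct, which has a lower base rate.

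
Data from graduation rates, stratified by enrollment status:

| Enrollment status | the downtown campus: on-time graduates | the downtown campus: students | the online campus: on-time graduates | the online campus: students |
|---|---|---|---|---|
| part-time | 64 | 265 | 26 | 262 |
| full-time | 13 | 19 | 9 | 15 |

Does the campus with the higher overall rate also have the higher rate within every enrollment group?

Part-time: the downtown campus 64/265 = 24.2%, the online campus 26/262 = 9.9% → the downtown campus
Full-time: the downtown campus 13/19 = 68.4%, the online campus 9/15 = 60.0% → the downtown campus
Overall: the downtown campus 77/284 = 27.1%, the online campus 35/277 = 12.6% → the downtown campus
The downtown campus wins overall and in every enrollment group — no reversal.

Yes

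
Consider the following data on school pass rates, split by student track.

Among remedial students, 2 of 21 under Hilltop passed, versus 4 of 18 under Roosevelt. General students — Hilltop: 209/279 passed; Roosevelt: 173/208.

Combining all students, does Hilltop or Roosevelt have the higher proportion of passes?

Roosevelt

Remedial: Hilltop 2/21 = 9.5%, Roosevelt 4/18 = 22.2% → Roosevelt
General: Hilltop 209/279 = 74.9%, Roosevelt 173/208 = 83.2% → Roosevelt
Overall: Hilltop 211/300 = 70.3%, Roosevelt 177/226 = 78.3% → Roosevelt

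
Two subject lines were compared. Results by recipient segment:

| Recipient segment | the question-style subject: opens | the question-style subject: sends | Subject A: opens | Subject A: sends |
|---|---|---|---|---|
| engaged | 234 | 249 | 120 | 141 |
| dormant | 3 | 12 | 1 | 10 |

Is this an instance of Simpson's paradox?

Engaged: the question-style subject 234/249 = 94.0%, Subject A 120/141 = 85.1% → the question-style subject
Dormant: the question-style subject 3/12 = 25.0%, Subject A 1/10 = 10.0% → the question-style subject
Overall: the question-style subject 237/261 = 90.8%, Subject A 121/151 = 80.1% → the question-style subject
The question-style subject wins overall and in every recipient group — no reversal.

No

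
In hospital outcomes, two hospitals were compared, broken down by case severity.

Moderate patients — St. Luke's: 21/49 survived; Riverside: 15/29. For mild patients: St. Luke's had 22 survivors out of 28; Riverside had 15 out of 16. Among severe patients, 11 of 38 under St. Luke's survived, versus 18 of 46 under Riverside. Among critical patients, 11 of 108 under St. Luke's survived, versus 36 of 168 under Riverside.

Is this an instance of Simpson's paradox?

Moderate: St. Luke's 21/49 = 42.9%, Riverside 15/29 = 51.7% → Riverside
Mild: St. Luke's 22/28 = 78.6%, Riverside 15/16 = 93.8% → Riverside
Severe: St. Luke's 11/38 = 28.9%, Riverside 18/46 = 39.1% → Riverside
Critical: St. Luke's 11/108 = 10.2%, Riverside 36/168 = 21.4% → Riverside
Overall: St. Luke's 65/223 = 29.1%, Riverside 84/259 = 32.4% → Riverside
Riverside wins overall and in every case group — no reversal.

No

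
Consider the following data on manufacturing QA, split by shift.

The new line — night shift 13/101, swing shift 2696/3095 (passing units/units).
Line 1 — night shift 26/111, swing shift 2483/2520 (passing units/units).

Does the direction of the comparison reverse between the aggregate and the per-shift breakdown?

No

Night shift: the new line 13/101 = 12.9%, Line 1 26/111 = 23.4% → Line 1
Swing shift: the new line 2696/3095 = 87.1%, Line 1 2483/2520 = 98.5% → Line 1
Overall: the new line 2709/3196 = 84.8%, Line 1 2509/2631 = 95.4% → Line 1
Line 1 wins overall and in every shift group — no reversal.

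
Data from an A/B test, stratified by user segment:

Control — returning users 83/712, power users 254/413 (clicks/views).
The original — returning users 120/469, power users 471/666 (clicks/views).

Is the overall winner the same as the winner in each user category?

Returning users: Control 83/712 = 11.7%, the original 120/469 = 25.6% → the original
Power users: Control 254/413 = 61.5%, the original 471/666 = 70.7% → the original
Overall: Control 337/1125 = 30.0%, the original 591/1135 = 52.1% → the original
The original wins overall and in every user group — no reversal.

Yes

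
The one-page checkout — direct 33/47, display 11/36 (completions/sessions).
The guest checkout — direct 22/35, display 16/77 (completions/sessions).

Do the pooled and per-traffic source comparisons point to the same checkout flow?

Direct: the one-page checkout 33/47 = 70.2%, the guest checkout 22/35 = 62.9% → the one-page checkout
Display: the one-page checkout 11/36 = 30.6%, the guest checkout 16/77 = 20.8% → the one-page checkout
Overall: the one-page checkout 44/83 = 53.0%, the guest checkout 38/112 = 33.9% → the one-page checkout
The one-page checkout wins overall and in every traffic group — no reversal.

Yes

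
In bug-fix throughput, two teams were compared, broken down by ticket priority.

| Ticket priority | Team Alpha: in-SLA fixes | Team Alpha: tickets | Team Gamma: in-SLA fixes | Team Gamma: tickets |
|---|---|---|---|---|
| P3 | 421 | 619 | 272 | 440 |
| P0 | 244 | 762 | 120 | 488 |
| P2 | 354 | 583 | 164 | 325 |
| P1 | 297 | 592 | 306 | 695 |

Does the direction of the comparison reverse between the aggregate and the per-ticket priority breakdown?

No

P3: Team Alpha 421/619 = 68.0%, Team Gamma 272/440 = 61.8% → Team Alpha
P0: Team Alpha 244/762 = 32.0%, Team Gamma 120/488 = 24.6% → Team Alpha
P2: Team Alpha 354/583 = 60.7%, Team Gamma 164/325 = 50.5% → Team Alpha
P1: Team Alpha 297/592 = 50.2%, Team Gamma 306/695 = 44.0% → Team Alpha
Overall: Team Alpha 1316/2556 = 51.5%, Team Gamma 862/1948 = 44.3% → Team Alpha
Team Alpha wins overall and in every ticket group — no reversal.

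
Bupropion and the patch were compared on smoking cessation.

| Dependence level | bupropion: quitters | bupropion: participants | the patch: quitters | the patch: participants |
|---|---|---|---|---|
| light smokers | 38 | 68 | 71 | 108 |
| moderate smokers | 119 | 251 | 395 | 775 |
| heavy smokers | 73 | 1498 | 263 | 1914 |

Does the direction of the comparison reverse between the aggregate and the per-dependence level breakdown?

Light smokers: bupropion 38/68 = 55.9%, the patch 71/108 = 65.7% → the patch
Moderate smokers: bupropion 119/251 = 47.4%, the patch 395/775 = 51.0% → the patch
Heavy smokers: bupropion 73/1498 = 4.9%, the patch 263/1914 = 13.7% → the patch
Overall: bupropion 230/1817 = 12.7%, the patch 729/2797 = 26.1% → the patch
The patch wins overall and in every dependence group — no reversal.

No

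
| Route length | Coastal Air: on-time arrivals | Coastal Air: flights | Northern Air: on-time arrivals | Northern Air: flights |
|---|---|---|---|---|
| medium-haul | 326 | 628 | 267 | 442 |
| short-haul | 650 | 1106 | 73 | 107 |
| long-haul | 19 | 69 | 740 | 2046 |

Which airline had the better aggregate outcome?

Coastal Air

Medium-haul: Coastal Air 326/628 = 51.9%, Northern Air 267/442 = 60.4% → Northern Air
Short-haul: Coastal Air 650/1106 = 58.8%, Northern Air 73/107 = 68.2% → Northern Air
Long-haul: Coastal Air 19/69 = 27.5%, Northern Air 740/2046 = 36.2% → Northern Air
Overall: Coastal Air 995/1803 = 55.2%, Northern Air 1080/2595 = 41.6% → Coastal Air
(Northern Air wins every route group but Coastal Air wins overall — Northern Air's flights skew toward the low-rate long-haul group.)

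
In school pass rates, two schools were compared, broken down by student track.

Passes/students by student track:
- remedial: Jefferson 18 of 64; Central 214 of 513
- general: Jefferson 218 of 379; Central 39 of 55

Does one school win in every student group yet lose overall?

Yes

Remedial: Jefferson 18/64 = 28.1%, Central 214/513 = 41.7% → Central
General: Jefferson 218/379 = 57.5%, Central 39/55 = 70.9% → Central
Overall: Jefferson 236/443 = 53.3%, Central 253/568 = 44.5% → Jefferson
Central wins each student group but Jefferson wins overall — the comparison reverses. Central's students skew toward remedial, which has a lower base rate.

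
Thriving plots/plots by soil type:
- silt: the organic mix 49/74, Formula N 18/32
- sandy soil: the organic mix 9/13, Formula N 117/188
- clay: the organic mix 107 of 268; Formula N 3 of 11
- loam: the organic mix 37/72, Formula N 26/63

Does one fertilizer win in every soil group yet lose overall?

Silt: the organic mix 49/74 = 66.2%, Formula N 18/32 = 56.2% → the organic mix
Sandy soil: the organic mix 9/13 = 69.2%, Formula N 117/188 = 62.2% → the organic mix
Clay: the organic mix 107/268 = 39.9%, Formula N 3/11 = 27.3% → the organic mix
Loam: the organic mix 37/72 = 51.4%, Formula N 26/63 = 41.3% → the organic mix
Overall: the organic mix 202/427 = 47.3%, Formula N 164/294 = 55.8% → Formula N
The organic mix wins each soil group but Formula N wins overall — the comparison reverses. The organic mix's plots skew toward clay, which has a lower base rate.

Yes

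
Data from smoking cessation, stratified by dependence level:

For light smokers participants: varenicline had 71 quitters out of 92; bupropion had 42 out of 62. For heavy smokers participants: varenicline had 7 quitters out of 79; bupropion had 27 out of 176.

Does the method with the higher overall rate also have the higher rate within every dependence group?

No

Light smokers: varenicline 71/92 = 77.2%, bupropion 42/62 = 67.7% → varenicline
Heavy smokers: varenicline 7/79 = 8.9%, bupropion 27/176 = 15.3% → bupropion
Overall: varenicline 78/171 = 45.6%, bupropion 69/238 = 29.0% → varenicline
Neither sweeps: varenicline wins 1 of 2 groups, bupropion wins 1. Varenicline wins overall but not every group — no Simpson reversal.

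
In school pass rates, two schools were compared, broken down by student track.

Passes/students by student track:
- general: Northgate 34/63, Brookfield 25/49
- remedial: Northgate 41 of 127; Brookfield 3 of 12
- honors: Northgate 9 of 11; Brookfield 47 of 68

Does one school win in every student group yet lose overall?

General: Northgate 34/63 = 54.0%, Brookfield 25/49 = 51.0% → Northgate
Remedial: Northgate 41/127 = 32.3%, Brookfield 3/12 = 25.0% → Northgate
Honors: Northgate 9/11 = 81.8%, Brookfield 47/68 = 69.1% → Northgate
Overall: Northgate 84/201 = 41.8%, Brookfield 75/129 = 58.1% → Brookfield
Northgate wins each student group but Brookfield wins overall — the comparison reverses. Northgate's students skew toward remedial, which has a lower base rate.

Yes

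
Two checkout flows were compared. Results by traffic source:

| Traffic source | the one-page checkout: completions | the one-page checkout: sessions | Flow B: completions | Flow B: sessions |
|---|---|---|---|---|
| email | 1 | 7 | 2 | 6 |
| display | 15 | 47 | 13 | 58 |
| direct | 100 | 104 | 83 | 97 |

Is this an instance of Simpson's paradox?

Email: the one-page checkout 1/7 = 14.3%, Flow B 2/6 = 33.3% → Flow B
Display: the one-page checkout 15/47 = 31.9%, Flow B 13/58 = 22.4% → the one-page checkout
Direct: the one-page checkout 100/104 = 96.2%, Flow B 83/97 = 85.6% → the one-page checkout
Overall: the one-page checkout 116/158 = 73.4%, Flow B 98/161 = 60.9% → the one-page checkout
Neither sweeps: the one-page checkout wins 2 of 3 groups, Flow B wins 1. The one-page checkout wins overall but not every group — no Simpson reversal.

No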